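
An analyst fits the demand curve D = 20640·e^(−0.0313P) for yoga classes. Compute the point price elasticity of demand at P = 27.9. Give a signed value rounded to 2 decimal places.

dD/dP = −0.0313·D = -269.773. At P = 27.9, D = 8618.93.
Ed = (dD/dP)·(P/D) = (-269.773) × (27.9/8618.93) = -0.8732…

-0.87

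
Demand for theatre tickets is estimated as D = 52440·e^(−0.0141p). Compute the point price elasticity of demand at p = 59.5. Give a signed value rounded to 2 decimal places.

-0.84

dD/dp = −0.0141·D = -319.544. At p = 59.5, D = 22662.7.
Ed = (dD/dp)·(p/D) = (-319.544) × (59.5/22662.7) = -0.8389…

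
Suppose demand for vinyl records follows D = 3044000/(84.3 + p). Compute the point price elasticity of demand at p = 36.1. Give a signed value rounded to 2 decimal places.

dD/dp = −3044000/(84.3 + p)² = -209.987. At p = 36.1, D = 25282.4.
Ed = (dD/dp)·(p/D) = (-209.987) × (36.1/25282.4) = -0.2998…

-0.30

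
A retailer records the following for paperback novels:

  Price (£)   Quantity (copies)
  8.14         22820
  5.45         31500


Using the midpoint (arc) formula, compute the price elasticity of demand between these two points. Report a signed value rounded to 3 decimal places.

%ΔQ = (31500 − 22820) / [(22820 + 31500)/2] = 8680/27160 = 0.319587…
%ΔP = (5.45 − 8.14) / [(8.14 + 5.45)/2] = -2.69/6.795 = -0.395879…
Arc Ed = %ΔQ / %ΔP = (8680/27160) / (-2.69/6.795) = -0.80728…

-0.807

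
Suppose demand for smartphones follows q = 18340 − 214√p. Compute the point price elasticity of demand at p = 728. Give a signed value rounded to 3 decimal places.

dq/dp = −214/(2√p) = -3.96568. At p = 728, q = 12566.
Ed = (dq/dp)·(p/q) = (-3.96568) × (728/12566) = -0.22974…

-0.230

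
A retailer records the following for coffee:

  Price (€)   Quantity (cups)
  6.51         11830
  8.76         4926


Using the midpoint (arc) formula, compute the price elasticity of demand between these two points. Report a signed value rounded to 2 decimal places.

%ΔQ = (4926 − 11830) / [(11830 + 4926)/2] = -6904/8378 = -0.824063…
%ΔP = (8.76 − 6.51) / [(6.51 + 8.76)/2] = 2.25/7.635 = 0.294695…
Arc Ed = %ΔQ / %ΔP = (-6904/8378) / (2.25/7.635) = -2.7963…

-2.80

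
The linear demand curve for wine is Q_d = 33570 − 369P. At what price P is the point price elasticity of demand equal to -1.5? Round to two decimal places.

54.59

Ed = −369P/(33570 − 369P). Set this equal to -1.5:
369P = 1.5·(33570 − 369P) ⇒ 369P(1 + 1.5) = 1.5·33570
P = 1.5·33570 / (369·2.5) = 54.5853…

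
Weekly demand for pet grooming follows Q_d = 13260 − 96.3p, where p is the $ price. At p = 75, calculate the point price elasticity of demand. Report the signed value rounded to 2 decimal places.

-1.20

dQ_d/dp = −96.3. At p = 75, Q_d = 13260 − 96.3(75) = 6037.5.
Ed = (dQ_d/dp)·(p/Q_d) = −96.3 × (75/6037.5) = -1.1962…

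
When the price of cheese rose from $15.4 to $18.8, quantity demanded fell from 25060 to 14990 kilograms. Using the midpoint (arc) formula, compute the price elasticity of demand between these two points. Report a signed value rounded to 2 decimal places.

%ΔQ = (14990 − 25060) / [(25060 + 14990)/2] = -10070/20025 = -0.502871…
%ΔP = (18.8 − 15.4) / [(15.4 + 18.8)/2] = 3.4/17.1 = 0.198830…
Arc Ed = %ΔQ / %ΔP = (-10070/20025) / (3.4/17.1) = -2.5291…

-2.53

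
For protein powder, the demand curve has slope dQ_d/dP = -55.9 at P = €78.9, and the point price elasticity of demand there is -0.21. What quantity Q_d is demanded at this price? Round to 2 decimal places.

Ed = (dQ_d/dP)·(P/Q_d) ⇒ Q_d = (dQ_d/dP)·P/Ed = (-55.9)·78.9/(-0.21) = 21002.4285…

21002.43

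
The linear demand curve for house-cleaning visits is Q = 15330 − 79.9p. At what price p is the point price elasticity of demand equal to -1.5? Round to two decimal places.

115.12

Ed = −79.9p/(15330 − 79.9p). Set this equal to -1.5:
79.9p = 1.5·(15330 − 79.9p) ⇒ 79.9p(1 + 1.5) = 1.5·15330
p = 1.5·15330 / (79.9·2.5) = 115.1188…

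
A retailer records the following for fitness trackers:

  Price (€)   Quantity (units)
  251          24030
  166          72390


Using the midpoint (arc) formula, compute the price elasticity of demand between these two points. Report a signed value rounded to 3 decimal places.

%ΔQ = (72390 − 24030) / [(24030 + 72390)/2] = 48360/48210 = 1.003111…
%ΔP = (166 − 251) / [(251 + 166)/2] = -85/208.5 = -0.407673…
Arc Ed = %ΔQ / %ΔP = (48360/48210) / (-85/208.5) = -2.46057…

-2.461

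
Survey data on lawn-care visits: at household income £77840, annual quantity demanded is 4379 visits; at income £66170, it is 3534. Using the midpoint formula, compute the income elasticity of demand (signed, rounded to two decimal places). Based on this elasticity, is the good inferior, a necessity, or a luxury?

1.32; luxury

%ΔQ = (3534 − 4379)/[( 4379 + 3534)/2] = -845/3956.5 = -0.213572…
%ΔIncome = (66170 − 77840)/[( 77840 + 66170)/2] = -11670/72005 = -0.162072…
E_income = (-845/3956.5) / (-11670/72005) = 1.3177…
E_income > 1 ⇒ normal good, luxury.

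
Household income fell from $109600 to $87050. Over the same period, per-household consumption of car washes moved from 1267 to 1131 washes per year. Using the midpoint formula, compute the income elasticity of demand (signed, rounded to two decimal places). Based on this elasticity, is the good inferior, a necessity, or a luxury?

%ΔQ = (1131 − 1267)/[( 1267 + 1131)/2] = -136/1199 = -0.113427…
%ΔIncome = (87050 − 109600)/[( 109600 + 87050)/2] = -22550/98325 = -0.229341…
E_income = (-136/1199) / (-22550/98325) = 0.4945…
0 < E_income < 1 ⇒ normal good, necessity.

0.49; necessity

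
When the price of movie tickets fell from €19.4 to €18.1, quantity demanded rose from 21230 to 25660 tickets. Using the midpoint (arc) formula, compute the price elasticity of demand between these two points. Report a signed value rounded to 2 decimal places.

-2.73

%ΔQ = (25660 − 21230) / [(21230 + 25660)/2] = 4430/23445 = 0.188952…
%ΔP = (18.1 − 19.4) / [(19.4 + 18.1)/2] = -1.3/18.75 = -0.069333…
Arc Ed = %ΔQ / %ΔP = (4430/23445) / (-1.3/18.75) = -2.7252…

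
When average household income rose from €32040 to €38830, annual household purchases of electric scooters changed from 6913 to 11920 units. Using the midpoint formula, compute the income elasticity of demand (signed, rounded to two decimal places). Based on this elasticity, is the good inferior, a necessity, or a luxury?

%ΔQ = (11920 − 6913)/[( 6913 + 11920)/2] = 5007/9416.5 = 0.531726…
%ΔIncome = (38830 − 32040)/[( 32040 + 38830)/2] = 6790/35435 = 0.191618…
E_income = (5007/9416.5) / (6790/35435) = 2.7749…
E_income > 1 ⇒ normal good, luxury.

2.77; luxury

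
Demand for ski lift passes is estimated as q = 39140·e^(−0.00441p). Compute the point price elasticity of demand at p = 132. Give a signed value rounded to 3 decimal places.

dq/dp = −0.00441·q = -96.4379. At p = 132, q = 21868.
Ed = (dq/dp)·(p/q) = (-96.4379) × (132/21868) = -0.58212

-0.582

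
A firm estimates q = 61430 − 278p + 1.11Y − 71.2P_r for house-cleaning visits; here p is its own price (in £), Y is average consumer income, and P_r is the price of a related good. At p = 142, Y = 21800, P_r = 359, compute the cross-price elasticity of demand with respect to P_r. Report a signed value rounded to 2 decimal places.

-1.24

At the given values, q = 61430 − 278(142) + 1.11(21800) − 71.2(359) = 20591.2.
∂q/∂P_r = -71.2.
E = (-71.2) × (359/20591.2) = -1.2413…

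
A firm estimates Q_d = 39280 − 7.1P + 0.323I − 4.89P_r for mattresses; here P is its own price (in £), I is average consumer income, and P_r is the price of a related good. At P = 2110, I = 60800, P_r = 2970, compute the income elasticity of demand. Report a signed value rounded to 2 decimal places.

At the given values, Q_d = 39280 − 7.1(2110) + 0.323(60800) − 4.89(2970) = 29414.1.
∂Q_d/∂I = 0.323.
E = (0.323) × (60800/29414.1) = 0.6676…

0.67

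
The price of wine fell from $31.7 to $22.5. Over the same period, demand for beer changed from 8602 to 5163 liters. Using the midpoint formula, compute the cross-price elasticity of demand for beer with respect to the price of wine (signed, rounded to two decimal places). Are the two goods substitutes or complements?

%ΔQ_{beer} = (5163 − 8602)/avg = -3439/6882.5 = -0.499673…
%ΔP_{wine} = (22.5 − 31.7)/avg = -9.2/27.1 = -0.339483…
E_cross = (-3439/6882.5) / (-9.2/27.1) = 1.4718…
E_cross > 0 ⇒ the goods are substitutes.

1.47; substitutes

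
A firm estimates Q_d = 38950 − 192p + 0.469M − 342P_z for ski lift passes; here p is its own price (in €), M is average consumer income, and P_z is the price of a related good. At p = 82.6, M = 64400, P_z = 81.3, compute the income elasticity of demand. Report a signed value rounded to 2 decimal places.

At the given values, Q_d = 38950 − 192(82.6) + 0.469(64400) − 342(81.3) = 25489.8.
∂Q_d/∂M = 0.469.
E = (0.469) × (64400/25489.8) = 1.1849…

1.18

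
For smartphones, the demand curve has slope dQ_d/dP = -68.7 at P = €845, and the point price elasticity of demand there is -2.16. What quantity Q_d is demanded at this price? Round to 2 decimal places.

26875.69

Ed = (dQ_d/dP)·(P/Q_d) ⇒ Q_d = (dQ_d/dP)·P/Ed = (-68.7)·845/(-2.16) = 26875.6944…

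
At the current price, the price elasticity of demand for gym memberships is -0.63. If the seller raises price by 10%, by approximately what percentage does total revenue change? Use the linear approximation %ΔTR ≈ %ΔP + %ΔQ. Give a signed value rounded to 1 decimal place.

%ΔQ ≈ Ed × %ΔP = (-0.63) × (+10%) = -6.3000%
%ΔTR ≈ %ΔP + %ΔQ = (+10%) + (-6.3000%) = +3.7000%

+3.7%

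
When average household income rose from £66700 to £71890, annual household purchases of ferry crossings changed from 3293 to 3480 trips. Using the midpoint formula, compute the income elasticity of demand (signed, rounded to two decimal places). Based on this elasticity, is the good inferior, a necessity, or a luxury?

%ΔQ = (3480 − 3293)/[( 3293 + 3480)/2] = 187/3386.5 = 0.055219…
%ΔIncome = (71890 − 66700)/[( 66700 + 71890)/2] = 5190/69295 = 0.074897…
E_income = (187/3386.5) / (5190/69295) = 0.7372…
0 < E_income < 1 ⇒ normal good, necessity.

0.74; necessity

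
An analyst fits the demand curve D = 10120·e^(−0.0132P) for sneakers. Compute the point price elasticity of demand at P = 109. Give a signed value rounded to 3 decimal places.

-1.439

dD/dP = −0.0132·D = -31.6878. At P = 109, D = 2400.59.
Ed = (dD/dP)·(P/D) = (-31.6878) × (109/2400.59) = -1.4388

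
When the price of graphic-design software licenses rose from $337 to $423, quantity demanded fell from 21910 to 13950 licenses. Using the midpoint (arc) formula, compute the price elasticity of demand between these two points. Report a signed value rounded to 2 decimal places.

%ΔQ = (13950 − 21910) / [(21910 + 13950)/2] = -7960/17930 = -0.443948…
%ΔP = (423 − 337) / [(337 + 423)/2] = 86/380 = 0.226315…
Arc Ed = %ΔQ / %ΔP = (-7960/17930) / (86/380) = -1.9616…

-1.96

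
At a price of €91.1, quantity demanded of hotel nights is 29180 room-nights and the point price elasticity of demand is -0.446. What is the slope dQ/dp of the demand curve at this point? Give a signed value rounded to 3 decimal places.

-142.857

Ed = (dQ/dp)·(p/Q) ⇒ dQ/dp = Ed·Q/p = (-0.446)·29180/91.1 = -142.85708…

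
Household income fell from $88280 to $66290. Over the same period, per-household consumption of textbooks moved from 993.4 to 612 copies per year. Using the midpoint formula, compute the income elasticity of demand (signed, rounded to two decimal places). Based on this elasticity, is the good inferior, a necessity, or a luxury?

%ΔQ = (612 − 993.4)/[( 993.4 + 612)/2] = -381.4/802.7 = -0.475146…
%ΔIncome = (66290 − 88280)/[( 88280 + 66290)/2] = -21990/77285 = -0.284531…
E_income = (-381.4/802.7) / (-21990/77285) = 1.6699…
E_income > 1 ⇒ normal good, luxury.

1.67; luxury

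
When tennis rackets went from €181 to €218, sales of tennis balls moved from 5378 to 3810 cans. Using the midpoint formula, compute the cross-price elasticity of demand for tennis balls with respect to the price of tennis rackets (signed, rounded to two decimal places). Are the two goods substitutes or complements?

-1.84; complements

%ΔQ_{tennis balls} = (3810 − 5378)/avg = -1568/4594 = -0.341314…
%ΔP_{tennis rackets} = (218 − 181)/avg = 37/199.5 = 0.185463…
E_cross = (-1568/4594) / (37/199.5) = -1.8403…
E_cross < 0 ⇒ the goods are complements.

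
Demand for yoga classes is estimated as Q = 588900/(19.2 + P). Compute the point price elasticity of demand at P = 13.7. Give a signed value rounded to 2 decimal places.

dQ/dP = −588900/(19.2 + P)² = -544.064. At P = 13.7, Q = 17899.7.
Ed = (dQ/dP)·(P/Q) = (-544.064) × (13.7/17899.7) = -0.4164…

-0.42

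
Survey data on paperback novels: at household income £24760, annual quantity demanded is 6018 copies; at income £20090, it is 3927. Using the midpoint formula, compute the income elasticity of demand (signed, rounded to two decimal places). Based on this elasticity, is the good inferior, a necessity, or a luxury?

%ΔQ = (3927 − 6018)/[( 6018 + 3927)/2] = -2091/4972.5 = -0.420512…
%ΔIncome = (20090 − 24760)/[( 24760 + 20090)/2] = -4670/22425 = -0.208249…
E_income = (-2091/4972.5) / (-4670/22425) = 2.0192…
E_income > 1 ⇒ normal good, luxury.

2.02; luxury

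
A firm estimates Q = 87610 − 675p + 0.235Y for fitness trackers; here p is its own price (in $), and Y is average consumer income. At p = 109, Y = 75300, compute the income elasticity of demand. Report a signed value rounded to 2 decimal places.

At the given values, Q = 87610 − 675(109) + 0.235(75300) = 31730.5.
∂Q/∂Y = 0.235.
E = (0.235) × (75300/31730.5) = 0.5576…

0.56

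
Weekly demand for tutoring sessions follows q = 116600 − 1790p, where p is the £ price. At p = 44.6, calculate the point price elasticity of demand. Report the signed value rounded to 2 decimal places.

dq/dp = −1790. At p = 44.6, q = 116600 − 1790(44.6) = 36766.
Ed = (dq/dp)·(p/q) = −1790 × (44.6/36766) = -2.1714…

-2.17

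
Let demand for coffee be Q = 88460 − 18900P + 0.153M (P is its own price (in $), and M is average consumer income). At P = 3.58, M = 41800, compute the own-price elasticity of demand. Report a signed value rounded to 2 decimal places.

-2.49

At the given values, Q = 88460 − 18900(3.58) + 0.153(41800) = 27193.4.
∂Q/∂P = −18900.
E = (-18900) × (3.58/27193.4) = -2.4881…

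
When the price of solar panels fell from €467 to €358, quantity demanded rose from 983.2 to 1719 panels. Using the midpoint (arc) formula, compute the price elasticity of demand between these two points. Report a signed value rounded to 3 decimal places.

%ΔQ = (1719 − 983.2) / [(983.2 + 1719)/2] = 735.8/1351.1 = 0.544593…
%ΔP = (358 − 467) / [(467 + 358)/2] = -109/412.5 = -0.264242…
Arc Ed = %ΔQ / %ΔP = (735.8/1351.1) / (-109/412.5) = -2.06096…

-2.061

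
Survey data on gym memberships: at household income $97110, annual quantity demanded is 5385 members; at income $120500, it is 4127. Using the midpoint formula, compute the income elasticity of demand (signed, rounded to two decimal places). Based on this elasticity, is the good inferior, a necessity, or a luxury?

%ΔQ = (4127 − 5385)/[( 5385 + 4127)/2] = -1258/4756 = -0.264507…
%ΔIncome = (120500 − 97110)/[( 97110 + 120500)/2] = 23390/108805 = 0.214971…
E_income = (-1258/4756) / (23390/108805) = -1.2304…
E_income < 0 ⇒ inferior good.

-1.23; inferior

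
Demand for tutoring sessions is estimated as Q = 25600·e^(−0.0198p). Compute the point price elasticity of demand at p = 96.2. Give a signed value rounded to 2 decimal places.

dQ/dp = −0.0198·Q = -75.4533. At p = 96.2, Q = 3810.77.
Ed = (dQ/dp)·(p/Q) = (-75.4533) × (96.2/3810.77) = -1.9047…

-1.90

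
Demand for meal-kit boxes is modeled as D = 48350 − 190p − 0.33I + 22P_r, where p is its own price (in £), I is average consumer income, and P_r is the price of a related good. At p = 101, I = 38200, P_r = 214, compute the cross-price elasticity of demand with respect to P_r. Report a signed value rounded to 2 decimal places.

At the given values, D = 48350 − 190(101) − 0.33(38200) + 22(214) = 21262.
∂D/∂P_r = 22.
E = (22) × (214/21262) = 0.2214…

0.22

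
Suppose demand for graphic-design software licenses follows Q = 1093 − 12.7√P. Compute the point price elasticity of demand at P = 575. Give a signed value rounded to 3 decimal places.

dQ/dP = −12.7/(2√P) = -0.264813. At P = 575, Q = 788.465.
Ed = (dQ/dP)·(P/Q) = (-0.264813) × (575/788.465) = -0.19311…

-0.193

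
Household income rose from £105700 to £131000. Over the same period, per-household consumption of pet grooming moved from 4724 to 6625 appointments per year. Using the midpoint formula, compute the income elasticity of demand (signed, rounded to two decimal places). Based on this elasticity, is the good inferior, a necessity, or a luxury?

1.57; luxury

%ΔQ = (6625 − 4724)/[( 4724 + 6625)/2] = 1901/5674.5 = 0.335007…
%ΔIncome = (131000 − 105700)/[( 105700 + 131000)/2] = 25300/118350 = 0.213772…
E_income = (1901/5674.5) / (25300/118350) = 1.5671…
E_income > 1 ⇒ normal good, luxury.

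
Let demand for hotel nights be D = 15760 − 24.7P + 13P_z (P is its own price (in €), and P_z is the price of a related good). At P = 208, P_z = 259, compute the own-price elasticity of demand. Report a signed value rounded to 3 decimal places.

-0.367

At the given values, D = 15760 − 24.7(208) + 13(259) = 13989.4.
∂D/∂P = −24.7.
E = (-24.7) × (208/13989.4) = -0.36724…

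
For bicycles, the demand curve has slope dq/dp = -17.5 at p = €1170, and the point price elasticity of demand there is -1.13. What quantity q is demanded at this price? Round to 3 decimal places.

18119.469

Ed = (dq/dp)·(p/q) ⇒ q = (dq/dp)·p/Ed = (-17.5)·1170/(-1.13) = 18119.46902…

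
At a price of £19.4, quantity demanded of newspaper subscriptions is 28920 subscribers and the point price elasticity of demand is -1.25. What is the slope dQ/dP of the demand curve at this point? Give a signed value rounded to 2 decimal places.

Ed = (dQ/dP)·(P/Q) ⇒ dQ/dP = Ed·Q/P = (-1.25)·28920/19.4 = -1863.4020…

-1863.40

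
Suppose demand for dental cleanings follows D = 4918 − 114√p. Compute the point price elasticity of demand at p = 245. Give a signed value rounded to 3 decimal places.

-0.285

dD/dp = −114/(2√p) = -3.6416. At p = 245, D = 3133.62.
Ed = (dD/dp)·(p/D) = (-3.6416) × (245/3133.62) = -0.28471…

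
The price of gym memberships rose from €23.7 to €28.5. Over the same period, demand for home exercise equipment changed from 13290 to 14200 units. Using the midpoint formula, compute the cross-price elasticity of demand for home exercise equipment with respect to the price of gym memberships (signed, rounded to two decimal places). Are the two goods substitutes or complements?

%ΔQ_{home exercise equipment} = (14200 − 13290)/avg = 910/13745 = 0.066205…
%ΔP_{gym memberships} = (28.5 − 23.7)/avg = 4.8/26.1 = 0.183908…
E_cross = (910/13745) / (4.8/26.1) = 0.3599…
E_cross > 0 ⇒ the goods are substitutes.

0.36; substitutes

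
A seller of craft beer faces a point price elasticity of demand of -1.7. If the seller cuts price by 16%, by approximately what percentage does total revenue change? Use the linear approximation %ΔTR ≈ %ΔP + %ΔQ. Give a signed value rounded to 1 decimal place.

%ΔQ ≈ Ed × %ΔP = (-1.7) × (-16%) = +27.2000%
%ΔTR ≈ %ΔP + %ΔQ = (-16%) + (+27.2000%) = +11.2000%

+11.2%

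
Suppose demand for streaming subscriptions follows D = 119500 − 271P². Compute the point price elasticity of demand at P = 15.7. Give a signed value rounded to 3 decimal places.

-2.535

dD/dP = −2·271·P = -8509.4. At P = 15.7, D = 52701.21.
Ed = (dD/dP)·(P/D) = (-8509.4) × (15.7/52701.21) = -2.53500…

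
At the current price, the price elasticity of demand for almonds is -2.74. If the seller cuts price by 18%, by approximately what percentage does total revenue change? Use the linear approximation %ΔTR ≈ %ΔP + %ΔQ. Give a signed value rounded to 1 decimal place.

%ΔQ ≈ Ed × %ΔP = (-2.74) × (-18%) = +49.3200%
%ΔTR ≈ %ΔP + %ΔQ = (-18%) + (+49.3200%) = +31.3200%

+31.3%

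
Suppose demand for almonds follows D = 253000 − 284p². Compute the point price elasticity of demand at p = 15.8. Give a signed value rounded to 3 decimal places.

-0.779

dD/dp = −2·284·p = -8974.4. At p = 15.8, D = 182102.24.
Ed = (dD/dp)·(p/D) = (-8974.4) × (15.8/182102.24) = -0.77865…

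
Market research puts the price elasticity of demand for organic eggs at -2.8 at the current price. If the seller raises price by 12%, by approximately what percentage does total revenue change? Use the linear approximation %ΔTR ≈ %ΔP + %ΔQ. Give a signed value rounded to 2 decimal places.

-21.60%

%ΔQ ≈ Ed × %ΔP = (-2.8) × (+12%) = -33.6000%
%ΔTR ≈ %ΔP + %ΔQ = (+12%) + (-33.6000%) = -21.6000%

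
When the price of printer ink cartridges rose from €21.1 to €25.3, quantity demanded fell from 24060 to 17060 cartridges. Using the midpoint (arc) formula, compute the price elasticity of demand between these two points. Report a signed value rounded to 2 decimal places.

%ΔQ = (17060 − 24060) / [(24060 + 17060)/2] = -7000/20560 = -0.340466…
%ΔP = (25.3 − 21.1) / [(21.1 + 25.3)/2] = 4.2/23.2 = 0.181034…
Arc Ed = %ΔQ / %ΔP = (-7000/20560) / (4.2/23.2) = -1.8806…

-1.88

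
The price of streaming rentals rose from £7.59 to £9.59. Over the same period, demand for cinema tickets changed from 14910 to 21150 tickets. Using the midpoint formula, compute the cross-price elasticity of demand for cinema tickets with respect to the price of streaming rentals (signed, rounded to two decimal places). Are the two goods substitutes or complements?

%ΔQ_{cinema tickets} = (21150 − 14910)/avg = 6240/18030 = 0.346089…
%ΔP_{streaming rentals} = (9.59 − 7.59)/avg = 2/8.59 = 0.232828…
E_cross = (6240/18030) / (2/8.59) = 1.4864…
E_cross > 0 ⇒ the goods are substitutes.

1.49; substitutes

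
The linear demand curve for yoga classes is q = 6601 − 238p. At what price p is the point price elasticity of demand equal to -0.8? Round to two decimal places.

Ed = −238p/(6601 − 238p). Set this equal to -0.8:
238p = 0.8·(6601 − 238p) ⇒ 238p(1 + 0.8) = 0.8·6601
p = 0.8·6601 / (238·1.8) = 12.3267…

12.33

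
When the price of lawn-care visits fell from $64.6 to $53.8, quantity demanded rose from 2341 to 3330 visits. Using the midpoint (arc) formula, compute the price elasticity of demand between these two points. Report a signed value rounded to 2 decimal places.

-1.91

%ΔQ = (3330 − 2341) / [(2341 + 3330)/2] = 989/2835.5 = 0.348792…
%ΔP = (53.8 − 64.6) / [(64.6 + 53.8)/2] = -10.8/59.2 = -0.182432…
Arc Ed = %ΔQ / %ΔP = (989/2835.5) / (-10.8/59.2) = -1.9118…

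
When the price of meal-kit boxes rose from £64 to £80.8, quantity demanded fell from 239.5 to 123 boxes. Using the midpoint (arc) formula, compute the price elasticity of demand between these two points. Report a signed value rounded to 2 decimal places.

-2.77

%ΔQ = (123 − 239.5) / [(239.5 + 123)/2] = -116.5/181.25 = -0.642758…
%ΔP = (80.8 − 64) / [(64 + 80.8)/2] = 16.8/72.4 = 0.232044…
Arc Ed = %ΔQ / %ΔP = (-116.5/181.25) / (16.8/72.4) = -2.7699…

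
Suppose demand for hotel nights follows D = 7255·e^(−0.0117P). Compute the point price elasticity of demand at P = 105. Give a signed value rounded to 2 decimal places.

-1.23

dD/dP = −0.0117·D = -24.8481. At P = 105, D = 2123.77.
Ed = (dD/dP)·(P/D) = (-24.8481) × (105/2123.77) = -1.2285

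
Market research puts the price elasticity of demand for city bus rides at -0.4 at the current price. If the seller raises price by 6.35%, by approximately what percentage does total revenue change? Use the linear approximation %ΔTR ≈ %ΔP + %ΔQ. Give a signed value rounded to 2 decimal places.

%ΔQ ≈ Ed × %ΔP = (-0.4) × (+6.35%) = -2.5400%
%ΔTR ≈ %ΔP + %ΔQ = (+6.35%) + (-2.5400%) = +3.8100%

+3.81%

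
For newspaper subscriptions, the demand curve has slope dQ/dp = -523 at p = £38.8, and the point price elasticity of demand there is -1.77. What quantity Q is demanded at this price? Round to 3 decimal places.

Ed = (dQ/dp)·(p/Q) ⇒ Q = (dQ/dp)·p/Ed = (-523)·38.8/(-1.77) = 11464.63276…

11464.633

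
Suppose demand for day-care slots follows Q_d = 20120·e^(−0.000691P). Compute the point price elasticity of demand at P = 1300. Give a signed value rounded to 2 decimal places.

-0.90

dQ_d/dP = −0.000691·Q_d = -5.66212. At P = 1300, Q_d = 8194.1.
Ed = (dQ_d/dP)·(P/Q_d) = (-5.66212) × (1300/8194.1) = -0.8983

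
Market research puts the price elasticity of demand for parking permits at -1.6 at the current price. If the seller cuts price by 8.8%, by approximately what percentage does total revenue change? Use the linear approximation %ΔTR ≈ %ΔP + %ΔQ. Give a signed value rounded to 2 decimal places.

+5.28%

%ΔQ ≈ Ed × %ΔP = (-1.6) × (-8.8%) = +14.0800%
%ΔTR ≈ %ΔP + %ΔQ = (-8.8%) + (+14.0800%) = +5.2800%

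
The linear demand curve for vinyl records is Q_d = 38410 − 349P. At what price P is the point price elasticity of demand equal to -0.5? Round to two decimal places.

36.69

Ed = −349P/(38410 − 349P). Set this equal to -0.5:
349P = 0.5·(38410 − 349P) ⇒ 349P(1 + 0.5) = 0.5·38410
P = 0.5·38410 / (349·1.5) = 36.6857…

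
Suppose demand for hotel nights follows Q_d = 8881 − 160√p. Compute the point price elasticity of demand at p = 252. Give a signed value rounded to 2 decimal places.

dQ_d/dp = −160/(2√p) = -5.03953. At p = 252, Q_d = 6341.08.
Ed = (dQ_d/dp)·(p/Q_d) = (-5.03953) × (252/6341.08) = -0.2002…

-0.20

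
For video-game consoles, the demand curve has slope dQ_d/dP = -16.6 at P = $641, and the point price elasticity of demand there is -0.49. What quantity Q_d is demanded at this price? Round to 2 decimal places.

Ed = (dQ_d/dP)·(P/Q_d) ⇒ Q_d = (dQ_d/dP)·P/Ed = (-16.6)·641/(-0.49) = 21715.5102…

21715.51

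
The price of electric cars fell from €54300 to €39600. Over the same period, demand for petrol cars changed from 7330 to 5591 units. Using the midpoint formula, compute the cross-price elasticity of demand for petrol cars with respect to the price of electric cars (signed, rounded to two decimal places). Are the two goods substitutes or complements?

%ΔQ_{petrol cars} = (5591 − 7330)/avg = -1739/6460.5 = -0.269174…
%ΔP_{electric cars} = (39600 − 54300)/avg = -14700/46950 = -0.313099…
E_cross = (-1739/6460.5) / (-14700/46950) = 0.8597…
E_cross > 0 ⇒ the goods are substitutes.

0.86; substitutes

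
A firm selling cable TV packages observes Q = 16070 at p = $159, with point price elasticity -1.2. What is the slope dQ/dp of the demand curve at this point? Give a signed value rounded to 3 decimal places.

-121.283

Ed = (dQ/dp)·(p/Q) ⇒ dQ/dp = Ed·Q/p = (-1.2)·16070/159 = -121.28301…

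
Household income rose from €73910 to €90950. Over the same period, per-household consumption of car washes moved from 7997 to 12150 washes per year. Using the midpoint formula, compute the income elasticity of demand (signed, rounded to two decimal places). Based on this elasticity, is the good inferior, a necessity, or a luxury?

1.99; luxury

%ΔQ = (12150 − 7997)/[( 7997 + 12150)/2] = 4153/10073.5 = 0.412269…
%ΔIncome = (90950 − 73910)/[( 73910 + 90950)/2] = 17040/82430 = 0.206720…
E_income = (4153/10073.5) / (17040/82430) = 1.9943…
E_income > 1 ⇒ normal good, luxury.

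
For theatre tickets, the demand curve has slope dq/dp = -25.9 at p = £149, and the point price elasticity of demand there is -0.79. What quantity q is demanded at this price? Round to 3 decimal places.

Ed = (dq/dp)·(p/q) ⇒ q = (dq/dp)·p/Ed = (-25.9)·149/(-0.79) = 4884.93670…

4884.937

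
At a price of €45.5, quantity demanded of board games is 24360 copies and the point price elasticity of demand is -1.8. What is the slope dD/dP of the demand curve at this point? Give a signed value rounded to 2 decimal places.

Ed = (dD/dP)·(P/D) ⇒ dD/dP = Ed·D/P = (-1.8)·24360/45.5 = -963.6923…

-963.69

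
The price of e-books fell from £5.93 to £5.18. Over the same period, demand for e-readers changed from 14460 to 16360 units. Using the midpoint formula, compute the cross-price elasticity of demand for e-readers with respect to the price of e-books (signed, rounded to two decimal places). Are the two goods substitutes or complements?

-0.91; complements

%ΔQ_{e-readers} = (16360 − 14460)/avg = 1900/15410 = 0.123296…
%ΔP_{e-books} = (5.18 − 5.93)/avg = -0.75/5.555 = -0.135013…
E_cross = (1900/15410) / (-0.75/5.555) = -0.9132…
E_cross < 0 ⇒ the goods are complements.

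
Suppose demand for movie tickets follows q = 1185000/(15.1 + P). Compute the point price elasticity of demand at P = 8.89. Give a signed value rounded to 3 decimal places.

dq/dP = −1185000/(15.1 + P)² = -2059.01. At P = 8.89, q = 49395.6.
Ed = (dq/dP)·(P/q) = (-2059.01) × (8.89/49395.6) = -0.37057…

-0.371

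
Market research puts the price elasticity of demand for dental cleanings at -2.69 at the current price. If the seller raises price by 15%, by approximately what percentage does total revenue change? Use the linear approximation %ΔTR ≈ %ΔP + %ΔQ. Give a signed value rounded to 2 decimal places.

-25.35%

%ΔQ ≈ Ed × %ΔP = (-2.69) × (+15%) = -40.3500%
%ΔTR ≈ %ΔP + %ΔQ = (+15%) + (-40.3500%) = -25.3500%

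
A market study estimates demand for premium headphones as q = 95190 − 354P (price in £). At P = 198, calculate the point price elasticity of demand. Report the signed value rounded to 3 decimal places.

-2.793

dq/dP = −354. At P = 198, q = 95190 − 354(198) = 25098.
Ed = (dq/dP)·(P/q) = −354 × (198/25098) = -2.79273…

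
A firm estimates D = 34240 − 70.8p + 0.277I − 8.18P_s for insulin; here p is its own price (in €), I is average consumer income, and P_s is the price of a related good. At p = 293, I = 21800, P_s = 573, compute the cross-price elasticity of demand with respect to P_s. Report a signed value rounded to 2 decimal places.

At the given values, D = 34240 − 70.8(293) + 0.277(21800) − 8.18(573) = 14847.06.
∂D/∂P_s = -8.18.
E = (-8.18) × (573/14847.06) = -0.3156…

-0.32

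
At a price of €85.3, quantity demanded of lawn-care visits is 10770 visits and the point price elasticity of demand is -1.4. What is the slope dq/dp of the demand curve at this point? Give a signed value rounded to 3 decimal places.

-176.764

Ed = (dq/dp)·(p/q) ⇒ dq/dp = Ed·q/p = (-1.4)·10770/85.3 = -176.76436…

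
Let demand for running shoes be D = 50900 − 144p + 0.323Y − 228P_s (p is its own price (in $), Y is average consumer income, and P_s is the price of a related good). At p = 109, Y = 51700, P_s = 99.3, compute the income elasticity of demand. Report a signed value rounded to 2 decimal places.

0.57

At the given values, D = 50900 − 144(109) + 0.323(51700) − 228(99.3) = 29262.7.
∂D/∂Y = 0.323.
E = (0.323) × (51700/29262.7) = 0.5706…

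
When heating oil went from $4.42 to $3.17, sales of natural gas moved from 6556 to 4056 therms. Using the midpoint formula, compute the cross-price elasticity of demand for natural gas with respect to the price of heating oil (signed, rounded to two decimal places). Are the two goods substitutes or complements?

%ΔQ_{natural gas} = (4056 − 6556)/avg = -2500/5306 = -0.471164…
%ΔP_{heating oil} = (3.17 − 4.42)/avg = -1.25/3.795 = -0.329380…
E_cross = (-2500/5306) / (-1.25/3.795) = 1.4304…
E_cross > 0 ⇒ the goods are substitutes.

1.43; substitutes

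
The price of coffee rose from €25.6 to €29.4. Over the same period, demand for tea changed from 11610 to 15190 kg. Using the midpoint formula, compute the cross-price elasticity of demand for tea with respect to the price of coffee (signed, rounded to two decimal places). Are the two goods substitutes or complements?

%ΔQ_{tea} = (15190 − 11610)/avg = 3580/13400 = 0.267164…
%ΔP_{coffee} = (29.4 − 25.6)/avg = 3.8/27.5 = 0.138181…
E_cross = (3580/13400) / (3.8/27.5) = 1.9334…
E_cross > 0 ⇒ the goods are substitutes.

1.93; substitutes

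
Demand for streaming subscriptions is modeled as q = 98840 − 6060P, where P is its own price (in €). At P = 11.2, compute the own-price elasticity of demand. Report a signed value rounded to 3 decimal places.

-2.192

At the given values, q = 98840 − 6060(11.2) = 30968.
∂q/∂P = −6060.
E = (-6060) × (11.2/30968) = -2.19168…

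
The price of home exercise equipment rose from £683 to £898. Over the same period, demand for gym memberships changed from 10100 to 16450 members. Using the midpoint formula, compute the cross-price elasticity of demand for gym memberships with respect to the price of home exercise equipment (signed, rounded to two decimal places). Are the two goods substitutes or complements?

%ΔQ_{gym memberships} = (16450 − 10100)/avg = 6350/13275 = 0.478342…
%ΔP_{home exercise equipment} = (898 − 683)/avg = 215/790.5 = 0.271979…
E_cross = (6350/13275) / (215/790.5) = 1.7587…
E_cross > 0 ⇒ the goods are substitutes.

1.76; substitutes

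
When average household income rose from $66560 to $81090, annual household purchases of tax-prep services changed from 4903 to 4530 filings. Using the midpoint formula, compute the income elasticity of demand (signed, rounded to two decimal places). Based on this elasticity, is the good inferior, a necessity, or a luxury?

-0.40; inferior

%ΔQ = (4530 − 4903)/[( 4903 + 4530)/2] = -373/4716.5 = -0.079084…
%ΔIncome = (81090 − 66560)/[( 66560 + 81090)/2] = 14530/73825 = 0.196816…
E_income = (-373/4716.5) / (14530/73825) = -0.4018…
E_income < 0 ⇒ inferior good.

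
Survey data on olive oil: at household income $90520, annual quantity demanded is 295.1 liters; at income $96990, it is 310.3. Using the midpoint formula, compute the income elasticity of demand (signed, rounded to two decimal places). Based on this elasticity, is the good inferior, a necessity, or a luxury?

0.73; necessity

%ΔQ = (310.3 − 295.1)/[( 295.1 + 310.3)/2] = 15.2/302.7 = 0.050214…
%ΔIncome = (96990 − 90520)/[( 90520 + 96990)/2] = 6470/93755 = 0.069009…
E_income = (15.2/302.7) / (6470/93755) = 0.7276…
0 < E_income < 1 ⇒ normal good, necessity.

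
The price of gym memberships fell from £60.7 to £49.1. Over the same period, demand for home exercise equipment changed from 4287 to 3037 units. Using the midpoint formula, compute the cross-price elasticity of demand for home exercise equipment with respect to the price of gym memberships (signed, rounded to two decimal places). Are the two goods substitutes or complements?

%ΔQ_{home exercise equipment} = (3037 − 4287)/avg = -1250/3662 = -0.341343…
%ΔP_{gym memberships} = (49.1 − 60.7)/avg = -11.6/54.9 = -0.211293…
E_cross = (-1250/3662) / (-11.6/54.9) = 1.6154…
E_cross > 0 ⇒ the goods are substitutes.

1.62; substitutes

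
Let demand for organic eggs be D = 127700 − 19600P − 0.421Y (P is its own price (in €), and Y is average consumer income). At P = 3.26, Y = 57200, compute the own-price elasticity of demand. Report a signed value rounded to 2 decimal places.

At the given values, D = 127700 − 19600(3.26) − 0.421(57200) = 39722.8.
∂D/∂P = −19600.
E = (-19600) × (3.26/39722.8) = -1.6085…

-1.61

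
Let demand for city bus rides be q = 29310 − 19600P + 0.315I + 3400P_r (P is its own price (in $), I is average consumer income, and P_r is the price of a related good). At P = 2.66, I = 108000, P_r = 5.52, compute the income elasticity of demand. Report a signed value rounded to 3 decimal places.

At the given values, q = 29310 − 19600(2.66) + 0.315(108000) + 3400(5.52) = 29962.
∂q/∂I = 0.315.
E = (0.315) × (108000/29962) = 1.13543…

1.135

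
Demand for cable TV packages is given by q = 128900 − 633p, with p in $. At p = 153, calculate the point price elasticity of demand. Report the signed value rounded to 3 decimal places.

dq/dp = −633. At p = 153, q = 128900 − 633(153) = 32051.
Ed = (dq/dp)·(p/q) = −633 × (153/32051) = -3.02171…

-3.022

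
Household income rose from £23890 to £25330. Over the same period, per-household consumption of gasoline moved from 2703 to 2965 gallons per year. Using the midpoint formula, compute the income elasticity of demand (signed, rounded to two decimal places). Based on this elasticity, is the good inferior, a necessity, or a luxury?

%ΔQ = (2965 − 2703)/[( 2703 + 2965)/2] = 262/2834 = 0.092448…
%ΔIncome = (25330 − 23890)/[( 23890 + 25330)/2] = 1440/24610 = 0.058512…
E_income = (262/2834) / (1440/24610) = 1.5799…
E_income > 1 ⇒ normal good, luxury.

1.58; luxury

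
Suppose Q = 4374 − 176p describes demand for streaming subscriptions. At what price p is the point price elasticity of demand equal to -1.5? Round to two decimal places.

14.91

Ed = −176p/(4374 − 176p). Set this equal to -1.5:
176p = 1.5·(4374 − 176p) ⇒ 176p(1 + 1.5) = 1.5·4374
p = 1.5·4374 / (176·2.5) = 14.9113…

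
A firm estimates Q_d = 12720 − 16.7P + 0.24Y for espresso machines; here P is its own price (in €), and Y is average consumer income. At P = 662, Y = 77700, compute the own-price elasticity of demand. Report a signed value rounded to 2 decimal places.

At the given values, Q_d = 12720 − 16.7(662) + 0.24(77700) = 20312.6.
∂Q_d/∂P = −16.7.
E = (-16.7) × (662/20312.6) = -0.5442…

-0.54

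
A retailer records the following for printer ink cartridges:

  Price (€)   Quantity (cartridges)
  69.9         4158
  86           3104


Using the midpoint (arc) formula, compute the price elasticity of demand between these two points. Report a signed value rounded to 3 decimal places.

%ΔQ = (3104 − 4158) / [(4158 + 3104)/2] = -1054/3631 = -0.290278…
%ΔP = (86 − 69.9) / [(69.9 + 86)/2] = 16.1/77.95 = 0.206542…
Arc Ed = %ΔQ / %ΔP = (-1054/3631) / (16.1/77.95) = -1.40541…

-1.405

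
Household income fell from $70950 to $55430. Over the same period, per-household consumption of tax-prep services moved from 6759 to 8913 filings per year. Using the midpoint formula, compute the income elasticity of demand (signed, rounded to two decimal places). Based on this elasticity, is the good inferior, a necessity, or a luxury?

%ΔQ = (8913 − 6759)/[( 6759 + 8913)/2] = 2154/7836 = 0.274885…
%ΔIncome = (55430 − 70950)/[( 70950 + 55430)/2] = -15520/63190 = -0.245608…
E_income = (2154/7836) / (-15520/63190) = -1.1192…
E_income < 0 ⇒ inferior good.

-1.12; inferior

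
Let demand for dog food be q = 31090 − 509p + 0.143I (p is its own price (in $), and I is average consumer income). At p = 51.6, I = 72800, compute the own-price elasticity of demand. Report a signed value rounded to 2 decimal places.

-1.72

At the given values, q = 31090 − 509(51.6) + 0.143(72800) = 15236.
∂q/∂p = −509.
E = (-509) × (51.6/15236) = -1.7238…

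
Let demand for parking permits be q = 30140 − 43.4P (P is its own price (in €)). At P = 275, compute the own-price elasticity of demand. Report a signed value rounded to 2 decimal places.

At the given values, q = 30140 − 43.4(275) = 18205.
∂q/∂P = −43.4.
E = (-43.4) × (275/18205) = -0.6555…

-0.66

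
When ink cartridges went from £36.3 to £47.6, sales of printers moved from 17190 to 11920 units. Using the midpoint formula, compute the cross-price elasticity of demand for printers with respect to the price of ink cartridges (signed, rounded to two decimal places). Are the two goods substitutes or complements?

%ΔQ_{printers} = (11920 − 17190)/avg = -5270/14555 = -0.362074…
%ΔP_{ink cartridges} = (47.6 − 36.3)/avg = 11.3/41.95 = 0.269368…
E_cross = (-5270/14555) / (11.3/41.95) = -1.3441…
E_cross < 0 ⇒ the goods are complements.

-1.34; complements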